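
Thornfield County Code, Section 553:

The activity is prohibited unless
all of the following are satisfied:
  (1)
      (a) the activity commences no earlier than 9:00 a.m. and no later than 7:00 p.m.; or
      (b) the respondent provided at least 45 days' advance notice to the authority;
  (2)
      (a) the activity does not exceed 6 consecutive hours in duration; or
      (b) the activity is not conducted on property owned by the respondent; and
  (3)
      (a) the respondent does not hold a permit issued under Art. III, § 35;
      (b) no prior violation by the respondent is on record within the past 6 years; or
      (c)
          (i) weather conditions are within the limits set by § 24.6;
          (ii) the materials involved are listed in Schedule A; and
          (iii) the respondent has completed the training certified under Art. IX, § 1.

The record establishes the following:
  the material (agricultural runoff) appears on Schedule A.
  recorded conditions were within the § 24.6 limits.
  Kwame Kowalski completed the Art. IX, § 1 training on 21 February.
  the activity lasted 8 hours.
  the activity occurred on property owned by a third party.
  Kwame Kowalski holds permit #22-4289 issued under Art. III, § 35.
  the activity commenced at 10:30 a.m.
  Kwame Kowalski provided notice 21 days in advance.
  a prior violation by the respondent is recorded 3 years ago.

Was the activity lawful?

Yes — lawful.

(a) start within hours — met.
(b) ≥45 days' notice — not satisfied.
(1): T OR F → true.
(a) ≤ 6 hrs duration — not satisfied.
(b) not (own property) — satisfied.
So (2) is satisfied (F OR T).
(a) not (holds permit) — not satisfied.
(b) no prior violation — fails.
(i) weather ok — met.
(ii) Schedule A material — met.
(iii) training certified — satisfied.
(c) = T AND T AND T = true.
(3): F OR F OR T → true.
So Overall is satisfied (T AND T AND T).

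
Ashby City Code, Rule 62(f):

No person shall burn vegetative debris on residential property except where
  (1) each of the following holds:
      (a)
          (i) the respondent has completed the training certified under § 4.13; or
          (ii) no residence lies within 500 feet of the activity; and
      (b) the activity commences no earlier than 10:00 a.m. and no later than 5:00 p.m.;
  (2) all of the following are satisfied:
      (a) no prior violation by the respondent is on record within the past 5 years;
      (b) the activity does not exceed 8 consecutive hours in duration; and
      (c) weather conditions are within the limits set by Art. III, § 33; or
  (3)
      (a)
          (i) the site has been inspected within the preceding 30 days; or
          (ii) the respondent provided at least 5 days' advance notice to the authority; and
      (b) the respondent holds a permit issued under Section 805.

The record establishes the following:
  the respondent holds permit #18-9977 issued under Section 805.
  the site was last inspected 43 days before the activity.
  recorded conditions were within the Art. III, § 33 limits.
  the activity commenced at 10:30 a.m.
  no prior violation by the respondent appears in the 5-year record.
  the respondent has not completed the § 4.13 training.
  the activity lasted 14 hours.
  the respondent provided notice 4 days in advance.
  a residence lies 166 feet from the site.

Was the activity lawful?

No — unlawful.

(i) training certified — not satisfied.
(ii) no residence in 500 ft — fails.
(a): F OR F → false.
(b) start within hours — satisfied.
So (1) is not satisfied (F AND T).
(a) no prior violation — holds.
(b) ≤ 8 hrs duration — not satisfied.
(c) weather ok — satisfied.
(2): T AND F AND T → false.
(i) site inspected — not satisfied.
(ii) ≥5 days' notice — not satisfied.
So (a) is not satisfied (F OR F).
(b) holds permit — satisfied.
(3) = F AND T = false.
So Overall is not satisfied (F OR F OR F).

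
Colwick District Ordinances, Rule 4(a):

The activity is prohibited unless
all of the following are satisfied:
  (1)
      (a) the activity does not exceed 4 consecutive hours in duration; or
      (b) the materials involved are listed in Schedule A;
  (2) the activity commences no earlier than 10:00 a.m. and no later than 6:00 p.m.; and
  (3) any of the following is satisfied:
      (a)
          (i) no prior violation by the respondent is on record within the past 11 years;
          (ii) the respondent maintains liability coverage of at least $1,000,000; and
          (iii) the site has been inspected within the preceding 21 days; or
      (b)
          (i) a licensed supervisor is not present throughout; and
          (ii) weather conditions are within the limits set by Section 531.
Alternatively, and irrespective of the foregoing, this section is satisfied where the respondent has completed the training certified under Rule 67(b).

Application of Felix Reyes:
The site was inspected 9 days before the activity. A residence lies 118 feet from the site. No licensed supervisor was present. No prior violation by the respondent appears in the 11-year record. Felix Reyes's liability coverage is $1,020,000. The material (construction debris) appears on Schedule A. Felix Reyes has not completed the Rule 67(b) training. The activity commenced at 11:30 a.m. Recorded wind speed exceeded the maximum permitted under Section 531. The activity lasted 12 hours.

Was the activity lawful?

Yes — lawful.

(a) ≤ 4 hrs duration — not satisfied.
(b) Schedule A material — satisfied.
(1) = F OR T = true.
(2) start within hours — satisfied.
(i) no prior violation — satisfied.
(ii) coverage ≥ $1,000,000 — holds.
(iii) site inspected — satisfied.
(a) = T AND T AND T = true.
(i) not (supervisor present) — met.
(ii) weather ok — not satisfied.
(b): T AND F → false.
(3): T OR F → true.
So Overall is satisfied (T AND T AND T).
Exception (training certified) — not satisfied.
Result: main true OR exception false → true.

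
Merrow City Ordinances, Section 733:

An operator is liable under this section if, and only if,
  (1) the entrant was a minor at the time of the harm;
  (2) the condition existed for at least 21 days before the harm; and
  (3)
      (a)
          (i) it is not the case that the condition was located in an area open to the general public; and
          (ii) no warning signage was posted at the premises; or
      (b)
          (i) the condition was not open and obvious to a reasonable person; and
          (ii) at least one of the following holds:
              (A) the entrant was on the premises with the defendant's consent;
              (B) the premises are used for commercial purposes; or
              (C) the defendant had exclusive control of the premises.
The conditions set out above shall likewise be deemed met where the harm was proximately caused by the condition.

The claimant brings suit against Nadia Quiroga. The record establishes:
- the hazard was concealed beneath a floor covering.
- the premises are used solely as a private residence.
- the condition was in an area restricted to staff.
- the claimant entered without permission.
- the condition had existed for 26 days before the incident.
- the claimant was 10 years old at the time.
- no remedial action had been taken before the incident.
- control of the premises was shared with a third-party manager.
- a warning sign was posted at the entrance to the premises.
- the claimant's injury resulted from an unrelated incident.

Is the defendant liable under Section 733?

(1) entrant a minor — met.
(2) condition ≥21 days old — met.
(i) not (public area) — satisfied.
(ii) no signage posted — not satisfied.
(a) = T AND F = false.
(i) not open/obvious — met.
(A) consent to enter — not satisfied.
(B) commercial use — fails.
(C) exclusive control — not met.
(ii) = F OR F OR F = false.
So (b) is not satisfied (T AND F).
So (3) is not satisfied (F OR F).
Overall = T AND T AND F = false.
Exception (proximate cause) — not satisfied.
Result: main false OR exception false → false.

No — not liable.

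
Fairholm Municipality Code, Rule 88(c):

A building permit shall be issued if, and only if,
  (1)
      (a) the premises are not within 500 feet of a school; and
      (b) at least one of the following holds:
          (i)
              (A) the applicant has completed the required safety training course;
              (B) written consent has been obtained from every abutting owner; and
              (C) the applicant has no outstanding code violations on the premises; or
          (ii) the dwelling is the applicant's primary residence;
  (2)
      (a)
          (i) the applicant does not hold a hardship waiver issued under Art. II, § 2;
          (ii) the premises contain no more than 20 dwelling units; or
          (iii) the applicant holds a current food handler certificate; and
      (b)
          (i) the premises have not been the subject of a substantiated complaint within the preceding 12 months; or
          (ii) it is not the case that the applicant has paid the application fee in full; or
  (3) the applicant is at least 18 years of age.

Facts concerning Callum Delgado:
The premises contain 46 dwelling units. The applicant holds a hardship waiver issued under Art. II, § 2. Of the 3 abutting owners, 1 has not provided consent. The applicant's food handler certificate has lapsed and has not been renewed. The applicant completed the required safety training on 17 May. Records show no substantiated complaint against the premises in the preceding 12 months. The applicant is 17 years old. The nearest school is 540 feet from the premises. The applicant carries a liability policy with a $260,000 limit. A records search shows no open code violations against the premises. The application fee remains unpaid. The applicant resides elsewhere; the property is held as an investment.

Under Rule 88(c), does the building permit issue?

(a) ≥500 ft from school — met.
(A) safety training — met.
(B) all abutters consent — fails.
(C) no code violations — holds.
So (i) is not satisfied (T AND F AND T).
(ii) primary residence — fails.
(b) = F OR F = false.
(1): T AND F → false.
(i) not (hardship waiver) — not met.
(ii) ≤ 20 units — fails.
(iii) food handler cert. — not satisfied.
(a) = F OR F OR F = false.
(i) no complaint in 12 mo. — holds.
(ii) not (fee paid) — met.
(b): T OR T → true.
So (2) is not satisfied (F AND T).
(3) age ≥ 18 — fails.
Overall: F OR F OR F → false.

No — denied.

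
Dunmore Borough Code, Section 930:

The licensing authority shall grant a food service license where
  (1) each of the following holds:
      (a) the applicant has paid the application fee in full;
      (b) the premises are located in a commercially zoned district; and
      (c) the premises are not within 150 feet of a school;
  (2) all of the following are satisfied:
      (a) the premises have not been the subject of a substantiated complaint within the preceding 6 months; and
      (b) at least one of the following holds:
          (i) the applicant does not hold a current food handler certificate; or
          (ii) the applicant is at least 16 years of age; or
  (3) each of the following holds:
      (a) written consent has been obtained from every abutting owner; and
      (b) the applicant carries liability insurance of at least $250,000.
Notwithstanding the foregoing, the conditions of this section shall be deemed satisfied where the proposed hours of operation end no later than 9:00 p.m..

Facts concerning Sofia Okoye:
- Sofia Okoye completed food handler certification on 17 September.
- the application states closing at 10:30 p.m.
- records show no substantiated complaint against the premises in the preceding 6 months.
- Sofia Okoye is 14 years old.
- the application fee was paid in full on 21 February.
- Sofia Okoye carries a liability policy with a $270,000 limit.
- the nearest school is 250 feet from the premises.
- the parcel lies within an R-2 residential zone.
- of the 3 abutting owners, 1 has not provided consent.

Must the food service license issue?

(a) fee paid — holds.
(b) commercially zoned — fails.
(c) ≥150 ft from school — holds.
(1) = T AND F AND T = false.
(a) no complaint in 6 mo. — holds.
(i) not (food handler cert.) — not satisfied.
(ii) age ≥ 16 — fails.
So (b) is not satisfied (F OR F).
So (2) is not satisfied (T AND F).
(a) all abutters consent — not met.
(b) insurance ≥ $250,000 — satisfied.
(3) = F AND T = false.
Overall: F OR F OR F → false.
Exception (closes by 9 p.m.) — not satisfied.
Result: main false OR exception false → false.

No — denied.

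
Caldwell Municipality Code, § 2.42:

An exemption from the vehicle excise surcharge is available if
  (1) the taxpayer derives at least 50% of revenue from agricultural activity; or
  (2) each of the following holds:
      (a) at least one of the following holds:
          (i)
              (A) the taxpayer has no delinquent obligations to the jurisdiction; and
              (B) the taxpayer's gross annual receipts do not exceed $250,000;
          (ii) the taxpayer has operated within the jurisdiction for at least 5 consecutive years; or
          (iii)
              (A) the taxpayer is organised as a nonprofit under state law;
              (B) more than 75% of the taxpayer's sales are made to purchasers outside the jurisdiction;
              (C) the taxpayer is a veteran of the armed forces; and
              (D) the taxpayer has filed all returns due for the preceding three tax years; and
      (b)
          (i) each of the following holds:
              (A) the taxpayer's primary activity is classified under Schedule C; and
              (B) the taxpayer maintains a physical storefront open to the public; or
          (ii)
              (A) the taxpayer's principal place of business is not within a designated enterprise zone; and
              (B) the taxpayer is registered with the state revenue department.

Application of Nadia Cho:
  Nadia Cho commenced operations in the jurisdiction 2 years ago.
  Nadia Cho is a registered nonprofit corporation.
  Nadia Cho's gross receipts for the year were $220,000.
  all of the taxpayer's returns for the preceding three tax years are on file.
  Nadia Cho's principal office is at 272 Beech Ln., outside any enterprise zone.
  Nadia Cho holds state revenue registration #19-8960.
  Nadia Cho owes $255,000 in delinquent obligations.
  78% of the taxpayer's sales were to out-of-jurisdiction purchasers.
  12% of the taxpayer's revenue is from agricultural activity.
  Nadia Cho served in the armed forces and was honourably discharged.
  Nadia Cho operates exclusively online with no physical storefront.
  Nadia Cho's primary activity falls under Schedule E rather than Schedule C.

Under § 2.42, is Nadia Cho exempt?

(1) ≥50% agricultural — not satisfied.
(A) no delinquency — not satisfied.
(B) receipts ≤ $250,000 — met.
(i): F AND T → false.
(ii) ≥ 5 yrs in jurisdiction — fails.
(A) nonprofit — holds.
(B) >75% out-of-jur. sales — satisfied.
(C) veteran — satisfied.
(D) returns current — satisfied.
(iii): T AND T AND T AND T → true.
(a): F OR F OR T → true.
(A) Schedule C activity — fails.
(B) has storefront — fails.
(i) = F AND F = false.
(A) not (in enterprise zone) — met.
(B) state-registered — holds.
(ii): T AND T → true.
(b) = F OR T = true.
(2): T AND T → true.
So Overall is satisfied (F OR T).

Yes — exempt.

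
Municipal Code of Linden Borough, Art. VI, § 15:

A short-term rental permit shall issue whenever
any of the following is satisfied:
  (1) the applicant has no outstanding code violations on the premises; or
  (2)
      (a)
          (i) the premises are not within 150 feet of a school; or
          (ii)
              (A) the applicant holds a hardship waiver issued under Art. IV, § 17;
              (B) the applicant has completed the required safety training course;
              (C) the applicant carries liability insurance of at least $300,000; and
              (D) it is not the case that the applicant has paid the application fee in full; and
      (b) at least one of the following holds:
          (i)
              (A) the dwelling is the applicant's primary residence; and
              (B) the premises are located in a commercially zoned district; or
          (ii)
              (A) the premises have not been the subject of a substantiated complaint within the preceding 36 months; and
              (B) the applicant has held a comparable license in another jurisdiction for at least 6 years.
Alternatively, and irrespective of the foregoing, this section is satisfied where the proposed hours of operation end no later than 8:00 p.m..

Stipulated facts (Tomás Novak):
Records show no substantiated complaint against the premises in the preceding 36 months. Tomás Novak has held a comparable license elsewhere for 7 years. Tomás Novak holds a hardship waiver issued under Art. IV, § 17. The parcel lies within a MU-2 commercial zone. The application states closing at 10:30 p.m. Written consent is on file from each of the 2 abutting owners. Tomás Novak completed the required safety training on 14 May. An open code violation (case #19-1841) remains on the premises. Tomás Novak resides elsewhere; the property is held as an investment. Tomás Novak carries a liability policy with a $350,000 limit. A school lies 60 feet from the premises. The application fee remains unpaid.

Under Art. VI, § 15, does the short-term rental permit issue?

(1) no code violations — fails.
(i) ≥150 ft from school — not met.
(A) hardship waiver — holds.
(B) safety training — satisfied.
(C) insurance ≥ $300,000 — holds.
(D) not (fee paid) — holds.
(ii) = T AND T AND T AND T = true.
(a): F OR T → true.
(A) primary residence — not met.
(B) commercially zoned — satisfied.
(i) = F AND T = false.
(A) no complaint in 36 mo. — holds.
(B) prior license ≥ 6 yr — met.
So (ii) is satisfied (T AND T).
(b): F OR T → true.
(2): T AND T → true.
Overall = F OR T = true.
Exception (closes by 8 p.m.) — not satisfied.
Result: main true OR exception false → true.

Yes — granted.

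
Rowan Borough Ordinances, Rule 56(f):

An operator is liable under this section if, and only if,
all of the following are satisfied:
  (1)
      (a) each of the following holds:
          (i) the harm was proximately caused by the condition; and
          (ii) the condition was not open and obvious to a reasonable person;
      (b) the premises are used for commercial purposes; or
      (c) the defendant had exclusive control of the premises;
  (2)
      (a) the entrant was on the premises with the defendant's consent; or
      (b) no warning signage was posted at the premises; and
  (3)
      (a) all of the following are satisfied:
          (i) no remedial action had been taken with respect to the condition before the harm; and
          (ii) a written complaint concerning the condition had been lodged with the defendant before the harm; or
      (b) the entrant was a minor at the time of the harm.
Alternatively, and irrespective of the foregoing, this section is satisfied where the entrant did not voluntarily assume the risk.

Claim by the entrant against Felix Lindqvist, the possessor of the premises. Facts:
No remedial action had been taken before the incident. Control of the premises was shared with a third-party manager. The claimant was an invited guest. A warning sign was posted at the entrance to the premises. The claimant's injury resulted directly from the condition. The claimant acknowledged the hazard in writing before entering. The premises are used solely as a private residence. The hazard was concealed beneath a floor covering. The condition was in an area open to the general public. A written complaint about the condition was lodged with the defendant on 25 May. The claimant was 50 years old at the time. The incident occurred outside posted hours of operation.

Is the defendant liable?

Yes — liable.

(i) proximate cause — holds.
(ii) not open/obvious — holds.
So (a) is satisfied (T AND T).
(b) commercial use — not satisfied.
(c) exclusive control — not satisfied.
So (1) is satisfied (T OR F OR F).
(a) consent to enter — holds.
(b) no signage posted — not satisfied.
So (2) is satisfied (T OR F).
(i) no remedial action — satisfied.
(ii) complaint lodged — satisfied.
(a) = T AND T = true.
(b) entrant a minor — fails.
(3) = T OR F = true.
Overall: T AND T AND T → true.
Exception (no assumed risk) — not satisfied.
Result: main true OR exception false → true.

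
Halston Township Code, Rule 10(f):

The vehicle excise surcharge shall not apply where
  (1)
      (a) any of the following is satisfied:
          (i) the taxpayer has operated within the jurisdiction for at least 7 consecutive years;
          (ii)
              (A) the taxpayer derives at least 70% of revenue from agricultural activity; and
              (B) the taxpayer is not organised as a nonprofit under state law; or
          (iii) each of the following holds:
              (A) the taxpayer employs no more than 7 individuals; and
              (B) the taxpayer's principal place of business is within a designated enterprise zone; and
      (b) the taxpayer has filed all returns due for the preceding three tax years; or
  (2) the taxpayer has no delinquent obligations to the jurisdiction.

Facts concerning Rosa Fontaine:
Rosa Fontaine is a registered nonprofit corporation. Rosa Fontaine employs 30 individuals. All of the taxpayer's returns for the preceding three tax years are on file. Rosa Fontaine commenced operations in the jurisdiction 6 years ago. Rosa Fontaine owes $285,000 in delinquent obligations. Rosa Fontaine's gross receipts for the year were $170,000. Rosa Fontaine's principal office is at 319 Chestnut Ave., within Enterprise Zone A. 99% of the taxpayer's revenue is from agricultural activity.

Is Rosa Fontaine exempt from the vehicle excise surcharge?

(i) ≥ 7 yrs in jurisdiction — fails.
(A) ≥70% agricultural — holds.
(B) not (nonprofit) — fails.
(ii): T AND F → false.
(A) ≤ 7 employees — fails.
(B) in enterprise zone — met.
So (iii) is not satisfied (F AND T).
(a): F OR F OR F → false.
(b) returns current — met.
So (1) is not satisfied (F AND T).
(2) no delinquency — not satisfied.
Overall: F OR F → false.

No — not exempt.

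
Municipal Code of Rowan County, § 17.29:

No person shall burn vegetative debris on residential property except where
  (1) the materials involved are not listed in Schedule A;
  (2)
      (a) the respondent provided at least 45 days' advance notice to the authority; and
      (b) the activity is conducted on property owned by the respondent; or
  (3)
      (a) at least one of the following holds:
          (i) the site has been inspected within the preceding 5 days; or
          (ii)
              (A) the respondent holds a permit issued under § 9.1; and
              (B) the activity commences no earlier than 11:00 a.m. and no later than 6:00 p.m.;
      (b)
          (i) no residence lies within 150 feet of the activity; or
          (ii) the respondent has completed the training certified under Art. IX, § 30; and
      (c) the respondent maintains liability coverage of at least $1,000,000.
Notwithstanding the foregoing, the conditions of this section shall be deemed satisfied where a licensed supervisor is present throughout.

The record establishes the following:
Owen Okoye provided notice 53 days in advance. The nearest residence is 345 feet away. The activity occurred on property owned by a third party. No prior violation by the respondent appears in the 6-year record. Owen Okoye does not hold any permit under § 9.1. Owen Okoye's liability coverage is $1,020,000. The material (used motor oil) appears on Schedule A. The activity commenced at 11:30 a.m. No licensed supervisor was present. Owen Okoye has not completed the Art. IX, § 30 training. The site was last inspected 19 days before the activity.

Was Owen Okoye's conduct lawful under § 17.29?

No — unlawful.

(1) not (Schedule A material) — fails.
(a) ≥45 days' notice — met.
(b) own property — not satisfied.
(2) = T AND F = false.
(i) site inspected — not satisfied.
(A) holds permit — fails.
(B) start within hours — met.
So (ii) is not satisfied (F AND T).
(a) = F OR F = false.
(i) no residence in 150 ft — holds.
(ii) training certified — not met.
(b) = T OR F = true.
(c) coverage ≥ $1,000,000 — satisfied.
So (3) is not satisfied (F AND T AND T).
Overall = F OR F OR F = false.
Exception (supervisor present) — not satisfied.
Result: main false OR exception false → false.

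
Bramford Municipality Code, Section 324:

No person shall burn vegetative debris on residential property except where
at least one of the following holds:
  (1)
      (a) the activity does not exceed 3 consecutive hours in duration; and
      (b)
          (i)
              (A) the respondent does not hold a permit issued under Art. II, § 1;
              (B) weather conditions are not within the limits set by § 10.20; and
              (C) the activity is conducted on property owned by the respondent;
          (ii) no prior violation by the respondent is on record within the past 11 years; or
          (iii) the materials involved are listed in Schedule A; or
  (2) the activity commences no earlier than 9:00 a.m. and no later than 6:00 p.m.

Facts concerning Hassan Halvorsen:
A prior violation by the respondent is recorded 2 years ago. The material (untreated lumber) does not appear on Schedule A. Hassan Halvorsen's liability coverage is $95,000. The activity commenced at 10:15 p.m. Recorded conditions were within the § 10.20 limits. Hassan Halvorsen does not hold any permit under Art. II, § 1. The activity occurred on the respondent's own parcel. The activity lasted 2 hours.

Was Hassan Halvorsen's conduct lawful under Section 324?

No — unlawful.

(a) ≤ 3 hrs duration — met.
(A) not (holds permit) — holds.
(B) not (weather ok) — fails.
(C) own property — holds.
So (i) is not satisfied (T AND F AND T).
(ii) no prior violation — not satisfied.
(iii) Schedule A material — not met.
(b) = F OR F OR F = false.
So (1) is not satisfied (T AND F).
(2) start within hours — not satisfied.
Overall = F OR F = false.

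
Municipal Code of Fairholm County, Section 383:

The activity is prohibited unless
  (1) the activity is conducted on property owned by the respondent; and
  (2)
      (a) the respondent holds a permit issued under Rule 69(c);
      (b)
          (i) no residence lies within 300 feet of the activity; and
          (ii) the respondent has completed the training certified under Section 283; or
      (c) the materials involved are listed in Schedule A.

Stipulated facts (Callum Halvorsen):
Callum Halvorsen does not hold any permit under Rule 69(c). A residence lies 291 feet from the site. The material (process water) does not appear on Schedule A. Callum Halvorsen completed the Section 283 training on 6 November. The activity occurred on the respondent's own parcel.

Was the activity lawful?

(1) own property — holds.
(a) holds permit — not satisfied.
(i) no residence in 300 ft — fails.
(ii) training certified — satisfied.
(b) = F AND T = false.
(c) Schedule A material — not satisfied.
So (2) is not satisfied (F OR F OR F).
Overall: T AND F → false.

No — unlawful.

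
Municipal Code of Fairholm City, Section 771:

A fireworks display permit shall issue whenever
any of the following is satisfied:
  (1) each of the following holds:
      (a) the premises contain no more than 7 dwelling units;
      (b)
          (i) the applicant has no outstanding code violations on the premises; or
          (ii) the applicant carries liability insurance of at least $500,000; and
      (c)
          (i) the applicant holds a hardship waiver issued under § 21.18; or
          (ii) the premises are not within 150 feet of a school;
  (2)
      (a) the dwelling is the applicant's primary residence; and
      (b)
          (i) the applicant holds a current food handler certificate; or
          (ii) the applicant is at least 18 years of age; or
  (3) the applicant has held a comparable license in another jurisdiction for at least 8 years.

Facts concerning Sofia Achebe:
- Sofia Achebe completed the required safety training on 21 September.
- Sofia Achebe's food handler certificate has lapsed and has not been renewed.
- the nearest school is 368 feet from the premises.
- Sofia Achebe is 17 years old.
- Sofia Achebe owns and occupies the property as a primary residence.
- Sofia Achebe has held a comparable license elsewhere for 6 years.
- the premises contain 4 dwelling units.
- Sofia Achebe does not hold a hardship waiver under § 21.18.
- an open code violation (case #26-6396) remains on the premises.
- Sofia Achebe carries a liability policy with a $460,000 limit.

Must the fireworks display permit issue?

(a) ≤ 7 units — satisfied.
(i) no code violations — not met.
(ii) insurance ≥ $500,000 — not satisfied.
So (b) is not satisfied (F OR F).
(i) hardship waiver — fails.
(ii) ≥150 ft from school — met.
(c): F OR T → true.
(1): T AND F AND T → false.
(a) primary residence — met.
(i) food handler cert. — not satisfied.
(ii) age ≥ 18 — not satisfied.
(b) = F OR F = false.
So (2) is not satisfied (T AND F).
(3) prior license ≥ 8 yr — not met.
So Overall is not satisfied (F OR F OR F).

No — denied.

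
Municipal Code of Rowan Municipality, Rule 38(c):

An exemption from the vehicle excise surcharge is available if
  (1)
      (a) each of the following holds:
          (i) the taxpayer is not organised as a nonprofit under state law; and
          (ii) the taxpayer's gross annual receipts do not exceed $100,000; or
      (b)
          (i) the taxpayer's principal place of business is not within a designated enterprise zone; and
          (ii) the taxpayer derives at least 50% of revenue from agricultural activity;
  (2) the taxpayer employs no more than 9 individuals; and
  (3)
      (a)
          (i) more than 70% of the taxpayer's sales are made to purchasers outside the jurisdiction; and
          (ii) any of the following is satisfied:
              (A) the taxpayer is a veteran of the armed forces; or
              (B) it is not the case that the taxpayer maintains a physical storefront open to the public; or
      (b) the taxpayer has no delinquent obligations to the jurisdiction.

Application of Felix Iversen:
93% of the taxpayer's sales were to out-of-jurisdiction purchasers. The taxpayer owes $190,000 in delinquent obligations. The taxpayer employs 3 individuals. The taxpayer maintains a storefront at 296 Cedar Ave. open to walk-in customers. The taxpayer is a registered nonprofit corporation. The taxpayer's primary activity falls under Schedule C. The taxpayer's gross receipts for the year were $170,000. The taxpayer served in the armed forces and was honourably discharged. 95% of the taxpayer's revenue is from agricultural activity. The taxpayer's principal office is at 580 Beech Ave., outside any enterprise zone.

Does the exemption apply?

Yes — exempt.

(i) not (nonprofit) — fails.
(ii) receipts ≤ $100,000 — fails.
(a): F AND F → false.
(i) not (in enterprise zone) — holds.
(ii) ≥50% agricultural — met.
So (b) is satisfied (T AND T).
So (1) is satisfied (F OR T).
(2) ≤ 9 employees — holds.
(i) >70% out-of-jur. sales — holds.
(A) veteran — met.
(B) not (has storefront) — not met.
(ii): T OR F → true.
So (a) is satisfied (T AND T).
(b) no delinquency — not met.
(3): T OR F → true.
Overall: T AND T AND T → true.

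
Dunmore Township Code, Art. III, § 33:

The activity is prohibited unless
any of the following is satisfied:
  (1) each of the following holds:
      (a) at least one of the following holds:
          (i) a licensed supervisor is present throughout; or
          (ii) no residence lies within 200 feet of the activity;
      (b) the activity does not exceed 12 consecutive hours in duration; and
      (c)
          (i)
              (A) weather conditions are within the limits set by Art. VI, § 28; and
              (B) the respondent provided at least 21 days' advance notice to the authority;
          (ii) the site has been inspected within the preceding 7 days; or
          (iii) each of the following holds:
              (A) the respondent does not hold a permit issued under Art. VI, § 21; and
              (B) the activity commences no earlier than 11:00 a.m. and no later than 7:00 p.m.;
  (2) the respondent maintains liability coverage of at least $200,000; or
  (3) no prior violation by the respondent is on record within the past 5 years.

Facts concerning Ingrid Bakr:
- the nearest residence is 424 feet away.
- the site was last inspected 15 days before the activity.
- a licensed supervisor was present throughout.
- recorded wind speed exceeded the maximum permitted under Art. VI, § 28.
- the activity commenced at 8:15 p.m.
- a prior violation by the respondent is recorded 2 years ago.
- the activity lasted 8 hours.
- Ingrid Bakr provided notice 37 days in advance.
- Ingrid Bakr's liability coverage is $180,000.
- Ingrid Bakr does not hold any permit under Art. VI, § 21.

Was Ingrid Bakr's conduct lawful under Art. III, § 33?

No — unlawful.

(i) supervisor present — met.
(ii) no residence in 200 ft — satisfied.
(a) = T OR T = true.
(b) ≤ 12 hrs duration — met.
(A) weather ok — fails.
(B) ≥21 days' notice — satisfied.
(i) = F AND T = false.
(ii) site inspected — not met.
(A) not (holds permit) — satisfied.
(B) start within hours — fails.
(iii): T AND F → false.
(c): F OR F OR F → false.
(1) = T AND T AND F = false.
(2) coverage ≥ $200,000 — not met.
(3) no prior violation — not satisfied.
Overall: F OR F OR F → false.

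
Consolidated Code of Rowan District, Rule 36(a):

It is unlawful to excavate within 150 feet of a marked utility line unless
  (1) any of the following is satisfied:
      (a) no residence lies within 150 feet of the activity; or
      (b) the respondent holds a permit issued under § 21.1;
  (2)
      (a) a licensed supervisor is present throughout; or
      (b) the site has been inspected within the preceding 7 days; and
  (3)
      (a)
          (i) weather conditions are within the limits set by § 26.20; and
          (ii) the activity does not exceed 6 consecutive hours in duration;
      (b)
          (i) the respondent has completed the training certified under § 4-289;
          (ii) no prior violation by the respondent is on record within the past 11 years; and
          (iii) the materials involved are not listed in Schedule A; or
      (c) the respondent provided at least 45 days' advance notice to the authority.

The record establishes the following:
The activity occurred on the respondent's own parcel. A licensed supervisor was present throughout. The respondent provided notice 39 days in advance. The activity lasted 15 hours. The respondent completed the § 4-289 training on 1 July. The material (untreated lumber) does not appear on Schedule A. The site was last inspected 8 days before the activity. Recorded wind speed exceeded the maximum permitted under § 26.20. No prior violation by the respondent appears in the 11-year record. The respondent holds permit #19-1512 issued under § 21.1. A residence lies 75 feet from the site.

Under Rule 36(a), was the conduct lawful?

(a) no residence in 150 ft — not satisfied.
(b) holds permit — met.
So (1) is satisfied (F OR T).
(a) supervisor present — satisfied.
(b) site inspected — not met.
So (2) is satisfied (T OR F).
(i) weather ok — fails.
(ii) ≤ 6 hrs duration — fails.
So (a) is not satisfied (F AND F).
(i) training certified — satisfied.
(ii) no prior violation — holds.
(iii) not (Schedule A material) — satisfied.
(b) = T AND T AND T = true.
(c) ≥45 days' notice — not met.
(3) = F OR T OR F = true.
Overall: T AND T AND T → true.

Yes — lawful.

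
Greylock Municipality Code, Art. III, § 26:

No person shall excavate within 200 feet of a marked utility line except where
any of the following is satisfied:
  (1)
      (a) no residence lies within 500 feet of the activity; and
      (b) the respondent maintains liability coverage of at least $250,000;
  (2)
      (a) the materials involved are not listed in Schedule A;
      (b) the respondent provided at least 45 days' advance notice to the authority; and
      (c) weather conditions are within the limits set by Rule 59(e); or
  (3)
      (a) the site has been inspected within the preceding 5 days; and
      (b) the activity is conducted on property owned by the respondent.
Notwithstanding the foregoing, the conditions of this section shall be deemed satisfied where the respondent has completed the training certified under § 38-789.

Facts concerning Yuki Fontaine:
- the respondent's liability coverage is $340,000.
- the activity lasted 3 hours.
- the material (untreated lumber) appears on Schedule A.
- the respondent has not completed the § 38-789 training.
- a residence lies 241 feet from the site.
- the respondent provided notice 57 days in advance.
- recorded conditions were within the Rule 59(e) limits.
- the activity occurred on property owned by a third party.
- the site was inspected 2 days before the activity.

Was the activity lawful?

No — unlawful.

(a) no residence in 500 ft — fails.
(b) coverage ≥ $250,000 — met.
So (1) is not satisfied (F AND T).
(a) not (Schedule A material) — fails.
(b) ≥45 days' notice — met.
(c) weather ok — satisfied.
So (2) is not satisfied (F AND T AND T).
(a) site inspected — met.
(b) own property — not met.
So (3) is not satisfied (T AND F).
Overall = F OR F OR F = false.
Exception (training certified) — not satisfied.
Result: main false OR exception false → false.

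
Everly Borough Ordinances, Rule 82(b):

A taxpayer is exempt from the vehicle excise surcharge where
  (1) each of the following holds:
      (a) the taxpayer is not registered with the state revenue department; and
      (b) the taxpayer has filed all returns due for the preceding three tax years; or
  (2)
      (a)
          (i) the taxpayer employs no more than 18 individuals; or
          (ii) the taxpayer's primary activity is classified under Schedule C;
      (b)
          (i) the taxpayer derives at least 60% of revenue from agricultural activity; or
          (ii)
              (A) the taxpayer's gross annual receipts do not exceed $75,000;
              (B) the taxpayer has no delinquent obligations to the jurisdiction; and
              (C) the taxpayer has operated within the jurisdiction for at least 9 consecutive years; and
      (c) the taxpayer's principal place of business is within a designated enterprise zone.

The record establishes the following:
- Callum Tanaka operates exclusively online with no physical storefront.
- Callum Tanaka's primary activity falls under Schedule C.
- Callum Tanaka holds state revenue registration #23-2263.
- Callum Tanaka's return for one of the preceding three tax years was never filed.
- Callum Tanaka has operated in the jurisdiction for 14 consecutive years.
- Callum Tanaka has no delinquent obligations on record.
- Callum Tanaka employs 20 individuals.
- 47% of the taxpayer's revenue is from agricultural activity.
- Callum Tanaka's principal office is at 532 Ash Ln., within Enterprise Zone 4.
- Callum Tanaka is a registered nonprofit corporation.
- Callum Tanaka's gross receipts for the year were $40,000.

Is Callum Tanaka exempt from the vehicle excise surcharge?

(a) not (state-registered) — not satisfied.
(b) returns current — fails.
So (1) is not satisfied (F AND F).
(i) ≤ 18 employees — not satisfied.
(ii) Schedule C activity — holds.
(a) = F OR T = true.
(i) ≥60% agricultural — not satisfied.
(A) receipts ≤ $75,000 — satisfied.
(B) no delinquency — holds.
(C) ≥ 9 yrs in jurisdiction — holds.
(ii) = T AND T AND T = true.
So (b) is satisfied (F OR T).
(c) in enterprise zone — met.
(2): T AND T AND T → true.
So Overall is satisfied (F OR T).

Yes — exempt.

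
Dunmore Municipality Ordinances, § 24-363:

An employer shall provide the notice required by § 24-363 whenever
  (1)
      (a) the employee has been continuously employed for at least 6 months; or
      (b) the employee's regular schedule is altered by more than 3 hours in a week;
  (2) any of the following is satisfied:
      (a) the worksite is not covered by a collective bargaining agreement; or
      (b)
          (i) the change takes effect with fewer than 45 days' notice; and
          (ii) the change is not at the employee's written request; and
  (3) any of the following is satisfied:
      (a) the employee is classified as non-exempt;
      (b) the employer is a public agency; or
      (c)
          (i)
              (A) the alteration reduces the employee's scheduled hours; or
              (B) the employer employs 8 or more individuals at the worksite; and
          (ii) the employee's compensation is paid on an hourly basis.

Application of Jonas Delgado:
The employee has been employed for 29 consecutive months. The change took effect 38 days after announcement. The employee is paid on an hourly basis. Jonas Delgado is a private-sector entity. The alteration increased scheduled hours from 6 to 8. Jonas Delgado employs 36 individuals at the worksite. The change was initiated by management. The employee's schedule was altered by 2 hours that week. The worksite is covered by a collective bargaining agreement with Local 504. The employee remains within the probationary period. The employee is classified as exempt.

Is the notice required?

Yes — required.

(a) tenure ≥ 6 mo. — holds.
(b) schedule shift > 3h — not satisfied.
So (1) is satisfied (T OR F).
(a) no CBA — not met.
(i) < 45 days' notice — met.
(ii) not employee-requested — holds.
So (b) is satisfied (T AND T).
(2): F OR T → true.
(a) non-exempt — fails.
(b) public agency — not met.
(A) hours reduced — fails.
(B) ≥ 8 at site — satisfied.
(i): F OR T → true.
(ii) hourly-paid — satisfied.
(c) = T AND T = true.
(3) = F OR F OR T = true.
Overall = T AND T AND T = true.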